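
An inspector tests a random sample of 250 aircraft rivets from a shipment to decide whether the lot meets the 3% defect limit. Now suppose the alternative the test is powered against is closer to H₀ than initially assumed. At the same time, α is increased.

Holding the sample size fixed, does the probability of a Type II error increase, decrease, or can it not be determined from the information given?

Cannot be determined from the information given.

The first change alone would make β increase; the second alone would make β decrease. Which effect dominates depends on the magnitudes, which are not given.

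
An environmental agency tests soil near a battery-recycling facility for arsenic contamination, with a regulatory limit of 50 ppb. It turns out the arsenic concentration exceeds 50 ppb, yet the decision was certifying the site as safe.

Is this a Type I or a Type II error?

Type II error

The null hypothesis here is that the arsenic concentration is at or below 50 ppb (safe).
'Certifying the site as safe' corresponds to failing to reject H₀.
H₀ was not rejected but H₀ is false — a Type II error (false negative).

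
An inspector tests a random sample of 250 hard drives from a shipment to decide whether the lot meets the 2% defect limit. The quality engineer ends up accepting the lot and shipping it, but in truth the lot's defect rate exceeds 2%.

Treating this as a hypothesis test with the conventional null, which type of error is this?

Type II error

The null hypothesis here is that the lot's defect rate is 2% (within specification).
'Accepting the lot and shipping it' corresponds to failing to reject H₀.
H₀ was not rejected but H₀ is false — a Type II error (false negative).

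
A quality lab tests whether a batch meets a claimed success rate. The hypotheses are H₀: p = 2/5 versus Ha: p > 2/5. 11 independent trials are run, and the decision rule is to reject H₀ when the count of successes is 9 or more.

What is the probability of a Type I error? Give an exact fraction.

α = P(reject H₀ | H₀ true) = P(S ≥ 9 | p = 2/5), with S ~ Binomial(11, 2/5).
Summing C(11,j)(2/5)^j(3/5)^{11−j} for j = 9,…,11 gives 57856/9765625.

57856/9765625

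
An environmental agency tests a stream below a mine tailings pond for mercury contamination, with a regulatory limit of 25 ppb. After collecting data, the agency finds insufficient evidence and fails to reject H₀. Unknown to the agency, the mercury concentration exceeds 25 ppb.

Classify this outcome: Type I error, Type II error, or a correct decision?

The conventional null hypothesis here is that the mercury concentration is at or below 25 ppb (safe).
H₀ was not rejected, but H₀ is actually false.
Failing to reject a false null hypothesis is a Type II error (false negative).

Type II error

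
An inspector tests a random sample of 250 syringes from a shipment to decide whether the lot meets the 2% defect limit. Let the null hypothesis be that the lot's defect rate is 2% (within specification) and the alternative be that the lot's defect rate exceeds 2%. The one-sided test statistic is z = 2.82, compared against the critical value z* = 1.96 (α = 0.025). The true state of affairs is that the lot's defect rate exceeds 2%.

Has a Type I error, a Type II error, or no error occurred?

No error (correct decision).

Since z = 2.82 > z* = 1.96, H₀ is rejected.
H₀ is false (actually the lot's defect rate exceeds 2%).
The decision matches the true state — no error.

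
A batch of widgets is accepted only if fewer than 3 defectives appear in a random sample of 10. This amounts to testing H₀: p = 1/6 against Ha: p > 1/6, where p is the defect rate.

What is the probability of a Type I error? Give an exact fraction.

α = P(reject H₀ | H₀ true) = P(Y ≥ 3 | p = 1/6), Y ~ Binomial(10, 1/6).
Computing the lower-tail complement: 1 − 1953125/2519424 = 566299/2519424.

566299/2519424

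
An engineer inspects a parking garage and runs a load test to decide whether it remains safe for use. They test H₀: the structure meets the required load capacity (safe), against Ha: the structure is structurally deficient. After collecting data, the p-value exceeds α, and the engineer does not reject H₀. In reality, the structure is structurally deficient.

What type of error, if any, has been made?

H₀ was not rejected, but H₀ is actually false.
Failing to reject a false null hypothesis is a Type II error (false negative).

Type II error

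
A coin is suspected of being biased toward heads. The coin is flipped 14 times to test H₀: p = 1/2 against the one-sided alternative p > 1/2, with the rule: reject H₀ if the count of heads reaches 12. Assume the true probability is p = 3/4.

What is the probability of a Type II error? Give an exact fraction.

A Type II error is failing to reject when Ha holds: with p = 3/4, β = P(Y ≤ 11).
Summing C(14,j)·(3/4)^j·(1/4)^{14-j} for j = 0..11 gives 96485417/134217728.

96485417/134217728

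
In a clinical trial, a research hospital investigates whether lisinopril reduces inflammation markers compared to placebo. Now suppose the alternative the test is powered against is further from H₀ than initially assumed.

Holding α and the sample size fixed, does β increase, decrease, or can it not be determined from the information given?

The further the true parameter sits from the null value, the more of the Ha sampling distribution falls in the rejection region.

It decreases.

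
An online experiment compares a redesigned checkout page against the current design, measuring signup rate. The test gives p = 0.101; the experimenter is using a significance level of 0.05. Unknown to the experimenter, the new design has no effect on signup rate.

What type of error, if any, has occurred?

The conventional null hypothesis is that the new design has no effect on signup rate.
Since p = 0.101 ≥ α = 0.05, H₀ is not rejected.
H₀ is true (actually the new design has no effect on signup rate).
The decision matches the true state — no error.

No error — this is a correct decision.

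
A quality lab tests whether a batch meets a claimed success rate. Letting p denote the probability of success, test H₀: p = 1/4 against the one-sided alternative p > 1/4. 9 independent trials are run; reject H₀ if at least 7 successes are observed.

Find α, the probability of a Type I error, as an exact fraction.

α = P(reject H₀ | H₀ true) = P(S ≥ 7 | p = 1/4), with S ~ Binomial(9, 1/4).
Adding the binomial terms for j = 7 through 9 with p = 1/4 yields 11/8192.

11/8192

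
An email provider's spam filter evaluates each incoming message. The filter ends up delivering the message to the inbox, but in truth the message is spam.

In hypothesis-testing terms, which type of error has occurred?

The null hypothesis here is that the message is legitimate (not spam).
'Delivering the message to the inbox' corresponds to failing to reject H₀.
H₀ was not rejected but H₀ is false — a Type II error (false negative).

Type II error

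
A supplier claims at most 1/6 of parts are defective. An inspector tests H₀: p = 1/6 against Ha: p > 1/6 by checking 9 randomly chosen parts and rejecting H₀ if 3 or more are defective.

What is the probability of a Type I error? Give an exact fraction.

Under H₀, Y ~ Binomial(9, 1/6); the Type I error rate is P(Y ≥ 3).
α = 1 − P(Y ≤ 2) = 1 − 4140625/5038848 = 898223/5038848.

898223/5038848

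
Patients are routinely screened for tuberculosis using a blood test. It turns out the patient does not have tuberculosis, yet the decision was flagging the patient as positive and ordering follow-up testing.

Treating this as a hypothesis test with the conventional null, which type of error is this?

Type I error

The null hypothesis here is that the patient does not have tuberculosis.
'Flagging the patient as positive and ordering follow-up testing' corresponds to rejecting H₀.
H₀ was rejected but H₀ is true — a Type I error (false positive).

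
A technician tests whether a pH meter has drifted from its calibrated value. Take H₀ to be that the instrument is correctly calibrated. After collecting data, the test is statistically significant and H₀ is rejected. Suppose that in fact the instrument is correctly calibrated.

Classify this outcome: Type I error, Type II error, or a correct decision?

H₀ was rejected, but H₀ is actually true.
Rejecting a true null hypothesis is a Type I error (false positive).

Type I error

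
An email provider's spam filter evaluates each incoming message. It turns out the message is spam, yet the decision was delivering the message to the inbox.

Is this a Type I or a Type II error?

The null hypothesis here is that the message is legitimate (not spam).
'Delivering the message to the inbox' corresponds to failing to reject H₀.
H₀ was not rejected but H₀ is false — a Type II error (false negative).

Type II error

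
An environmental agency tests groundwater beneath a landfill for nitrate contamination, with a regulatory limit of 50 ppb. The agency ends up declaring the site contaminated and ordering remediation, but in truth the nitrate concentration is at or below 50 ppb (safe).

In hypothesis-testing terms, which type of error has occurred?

Type I error

The null hypothesis here is that the nitrate concentration is at or below 50 ppb (safe).
'Declaring the site contaminated and ordering remediation' corresponds to rejecting H₀.
H₀ was rejected but H₀ is true — a Type I error (false positive).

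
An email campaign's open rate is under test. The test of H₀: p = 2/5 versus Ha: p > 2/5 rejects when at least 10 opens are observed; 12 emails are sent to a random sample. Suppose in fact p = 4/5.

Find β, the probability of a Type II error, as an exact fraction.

β = P(fail to reject H₀ | Ha true) = P(K ≤ 9 | p = 4/5), K ~ Binomial(12, 4/5).
Adding the binomial probabilities P(K=0)+…+P(K=9) at p = 4/5 gives 21565149/48828125.

21565149/48828125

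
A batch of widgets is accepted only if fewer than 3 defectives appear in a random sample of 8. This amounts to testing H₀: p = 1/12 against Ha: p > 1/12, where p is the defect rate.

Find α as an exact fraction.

3373913/143327232

The significance level is the probability, assuming p = 1/12, of seeing 3 or more defectives in 8 draws.
Via the complement, α = 1 − Σ_{j=0}^{2} C(8,j)(1/12)^j(11/12)^{8-j} = 3373913/143327232.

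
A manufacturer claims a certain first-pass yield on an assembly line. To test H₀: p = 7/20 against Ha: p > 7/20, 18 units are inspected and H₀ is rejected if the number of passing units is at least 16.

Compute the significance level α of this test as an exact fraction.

114420979951136243/32768000000000000000000

Under H₀, S ~ Binomial(18, 7/20), and α = P(S ≥ 16).
P(S ≥ 16) = Σ_{j=16}^{18} C(18,j)·(7/20)^j·(13/20)^{18-j} = 114420979951136243/32768000000000000000000.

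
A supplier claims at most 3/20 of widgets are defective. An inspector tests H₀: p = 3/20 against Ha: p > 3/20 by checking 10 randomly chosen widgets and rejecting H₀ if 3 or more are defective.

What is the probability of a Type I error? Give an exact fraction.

Under H₀, K ~ Binomial(10, 3/20); the Type I error rate is P(K ≥ 3).
Via the complement, α = 1 − Σ_{j=0}^{2} C(10,j)(3/20)^j(17/20)^{10-j} = 460297010259/2560000000000.

460297010259/2560000000000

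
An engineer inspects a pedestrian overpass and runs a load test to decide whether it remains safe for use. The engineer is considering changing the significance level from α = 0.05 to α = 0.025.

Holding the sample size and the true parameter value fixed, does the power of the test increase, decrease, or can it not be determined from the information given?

It decreases.

Lowering α raises the bar for rejection; under Ha, the test now fails to reject on outcomes it previously would have rejected.
Since power = 1 − β and β increases, power decreases.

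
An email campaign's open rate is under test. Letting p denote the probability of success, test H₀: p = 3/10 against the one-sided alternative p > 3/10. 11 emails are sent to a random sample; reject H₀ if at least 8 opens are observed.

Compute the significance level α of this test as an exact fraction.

Under H₀, K ~ Binomial(11, 3/10), and α = P(K ≥ 8).
Summing C(11,j)(3/10)^j(7/10)^{11−j} for j = 8,…,11 gives 2145447/500000000.

2145447/500000000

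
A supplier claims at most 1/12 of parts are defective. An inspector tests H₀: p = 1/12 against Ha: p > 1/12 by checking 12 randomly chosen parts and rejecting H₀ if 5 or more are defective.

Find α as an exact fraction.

2867643737/1486016741376

Under H₀, K ~ Binomial(12, 1/12); the Type I error rate is P(K ≥ 5).
α = 1 − P(K ≤ 4) = 1 − 1483149097639/1486016741376 = 2867643737/1486016741376.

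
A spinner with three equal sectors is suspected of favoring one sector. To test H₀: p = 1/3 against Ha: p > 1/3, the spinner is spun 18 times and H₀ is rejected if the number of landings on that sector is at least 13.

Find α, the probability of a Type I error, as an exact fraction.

Under H₀, Y ~ Binomial(18, 1/3), and α = P(Y ≥ 13).
P(Y ≥ 13) = Σ_{j=13}^{18} C(18,j)·(1/3)^j·(2/3)^{18-j} = 330313/387420489.

330313/387420489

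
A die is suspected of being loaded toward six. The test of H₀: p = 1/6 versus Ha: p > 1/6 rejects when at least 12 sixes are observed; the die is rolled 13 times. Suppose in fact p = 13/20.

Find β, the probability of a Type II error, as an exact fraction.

9937124893407747/10240000000000000

β = P(fail to reject H₀ | Ha true) = P(K ≤ 11 | p = 13/20), K ~ Binomial(13, 13/20).
Adding the binomial probabilities P(K=0)+…+P(K=11) at p = 13/20 gives 9937124893407747/10240000000000000.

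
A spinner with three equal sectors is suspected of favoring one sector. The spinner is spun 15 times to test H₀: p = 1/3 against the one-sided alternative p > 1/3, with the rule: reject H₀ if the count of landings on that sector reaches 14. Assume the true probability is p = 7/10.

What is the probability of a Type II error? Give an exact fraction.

241183100052963/250000000000000

A Type II error is failing to reject when Ha holds: with p = 7/10, β = P(S ≤ 13).
Summing C(15,j)·(7/10)^j·(3/10)^{15-j} for j = 0..13 gives 241183100052963/250000000000000.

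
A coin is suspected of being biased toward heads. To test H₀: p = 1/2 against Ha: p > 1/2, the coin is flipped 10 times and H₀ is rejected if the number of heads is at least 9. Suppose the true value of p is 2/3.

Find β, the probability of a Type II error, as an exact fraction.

β = P(fail to reject H₀ | Ha true) = P(S ≤ 8 | p = 2/3), S ~ Binomial(10, 2/3).
Equivalently, β = 1 − P(S ≥ 9) = 17635/19683.

17635/19683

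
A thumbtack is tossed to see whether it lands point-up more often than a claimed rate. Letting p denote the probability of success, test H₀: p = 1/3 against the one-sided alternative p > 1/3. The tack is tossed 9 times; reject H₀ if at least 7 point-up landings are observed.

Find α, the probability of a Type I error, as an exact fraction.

163/19683

The Type I error probability is α = P(K ≥ 7) computed under H₀, where K ~ Binomial(9, 1/3).
P(K ≥ 7) = Σ_{j=7}^{9} C(9,j)·(1/3)^j·(2/3)^{9-j} = 163/19683.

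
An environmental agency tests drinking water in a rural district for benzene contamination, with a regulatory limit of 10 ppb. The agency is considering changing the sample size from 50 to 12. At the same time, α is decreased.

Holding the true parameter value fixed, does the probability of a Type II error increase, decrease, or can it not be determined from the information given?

Reducing n widens both sampling distributions, so the test has less ability to distinguish Ha from H₀. Tightening α shrinks the rejection region. When Ha holds, fewer sample outcomes clear the stricter threshold, so more fall in the acceptance region. Both changes push β in the same direction.

It increases.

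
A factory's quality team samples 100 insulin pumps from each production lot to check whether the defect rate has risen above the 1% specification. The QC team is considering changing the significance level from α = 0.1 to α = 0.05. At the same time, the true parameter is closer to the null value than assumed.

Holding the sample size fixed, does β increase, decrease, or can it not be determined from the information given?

It increases.

Tightening α shrinks the rejection region. When Ha holds, fewer sample outcomes clear the stricter threshold, so more fall in the acceptance region. A smaller true effect puts the Ha sampling distribution closer to H₀, so more of it falls in the non-rejection region. Both changes push β in the same direction.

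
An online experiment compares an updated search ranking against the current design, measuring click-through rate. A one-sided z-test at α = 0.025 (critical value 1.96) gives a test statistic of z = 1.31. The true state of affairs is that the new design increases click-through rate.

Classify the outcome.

The conventional null hypothesis is that the new design has no effect on click-through rate.
Since z = 1.31 ≤ z* = 1.96, H₀ is not rejected.
H₀ is false (actually the new design increases click-through rate).
Failing to reject a false H₀ is a Type II error.

Type II error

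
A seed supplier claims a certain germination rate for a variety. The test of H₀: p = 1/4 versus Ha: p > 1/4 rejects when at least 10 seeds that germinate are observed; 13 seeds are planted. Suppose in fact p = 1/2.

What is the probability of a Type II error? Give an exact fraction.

3907/4096

β = P(fail to reject H₀ | Ha true) = P(S ≤ 9 | p = 1/2), S ~ Binomial(13, 1/2).
Summing C(13,j)·(1/2)^j·(1/2)^{13-j} for j = 0..9 gives 3907/4096.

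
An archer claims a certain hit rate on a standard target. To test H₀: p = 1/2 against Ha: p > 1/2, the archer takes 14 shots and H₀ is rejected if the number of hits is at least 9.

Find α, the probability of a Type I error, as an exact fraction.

Under H₀, Y ~ Binomial(14, 1/2), and α = P(Y ≥ 9).
That's C(14,9) + C(14,10) + C(14,11) + C(14,12) + C(14,13) + C(14,14) over 2^14, i.e. (2002 + 1001 + 364 + 91 + 14 + 1)/16384 = 3473/16384.

3473/16384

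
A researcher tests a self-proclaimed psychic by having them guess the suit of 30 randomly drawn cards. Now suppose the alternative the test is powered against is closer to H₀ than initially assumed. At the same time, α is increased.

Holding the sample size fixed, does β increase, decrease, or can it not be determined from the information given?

Cannot be determined from the information given.

The first change alone would make β increase; the second alone would make β decrease. Which effect dominates depends on the magnitudes, which are not given.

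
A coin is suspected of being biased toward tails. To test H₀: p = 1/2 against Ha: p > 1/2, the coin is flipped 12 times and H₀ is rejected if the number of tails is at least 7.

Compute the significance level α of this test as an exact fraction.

793/2048

Under H₀, K ~ Binomial(12, 1/2), and α = P(K ≥ 7).
P(K ≥ 7) = [C(12,7) + C(12,8) + C(12,9) + C(12,10) + C(12,11) + C(12,12)] / 2^12 = (792 + 495 + 220 + 66 + 12 + 1) / 4096 = 1586/4096 = 793/2048.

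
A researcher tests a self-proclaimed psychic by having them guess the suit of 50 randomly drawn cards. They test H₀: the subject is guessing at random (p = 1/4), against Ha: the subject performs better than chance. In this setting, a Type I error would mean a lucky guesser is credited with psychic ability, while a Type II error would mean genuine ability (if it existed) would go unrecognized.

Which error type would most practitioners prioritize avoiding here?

The Type I consequence (a lucky guesser is credited with psychic ability) is more severe than the Type II consequence (genuine ability (if it existed) would go unrecognized).

Type I error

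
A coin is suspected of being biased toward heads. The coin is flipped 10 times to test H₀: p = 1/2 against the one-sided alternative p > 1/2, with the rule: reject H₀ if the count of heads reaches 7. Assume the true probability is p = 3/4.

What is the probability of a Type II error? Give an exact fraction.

58753/262144

A Type II error is failing to reject when Ha holds: with p = 3/4, β = P(Y ≤ 6).
Adding the binomial probabilities P(Y=0)+…+P(Y=6) at p = 3/4 gives 58753/262144.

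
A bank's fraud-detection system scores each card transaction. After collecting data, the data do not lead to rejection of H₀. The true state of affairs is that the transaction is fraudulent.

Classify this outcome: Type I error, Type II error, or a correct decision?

The conventional null hypothesis here is that the transaction is legitimate.
H₀ was not rejected, but H₀ is actually false.
Failing to reject a false null hypothesis is a Type II error (false negative).

Type II error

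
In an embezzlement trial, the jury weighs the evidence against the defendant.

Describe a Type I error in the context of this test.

With the conventional null hypothesis that the defendant is innocent:
A Type I error is rejecting H₀ when H₀ is true.
Here that means convicting the defendant when actually the defendant is innocent.

A Type I error would mean concluding that the defendant is guilty when in fact the defendant is innocent.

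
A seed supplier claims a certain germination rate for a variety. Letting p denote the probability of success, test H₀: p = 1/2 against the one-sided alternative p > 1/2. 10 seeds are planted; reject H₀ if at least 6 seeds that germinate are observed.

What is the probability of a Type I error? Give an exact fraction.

193/512

The Type I error probability is α = P(X ≥ 6) computed under H₀, where X ~ Binomial(10, 1/2).
Summing the upper tail: (210 + 120 + 45 + 10 + 1) / 2^10 = 386/1024 = 193/512.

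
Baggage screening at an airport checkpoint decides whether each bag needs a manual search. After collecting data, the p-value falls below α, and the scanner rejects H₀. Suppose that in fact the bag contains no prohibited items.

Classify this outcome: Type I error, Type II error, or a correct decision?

The conventional null hypothesis here is that the bag contains no prohibited items.
H₀ was rejected, but H₀ is actually true.
Rejecting a true null hypothesis is a Type I error (false positive).

Type I error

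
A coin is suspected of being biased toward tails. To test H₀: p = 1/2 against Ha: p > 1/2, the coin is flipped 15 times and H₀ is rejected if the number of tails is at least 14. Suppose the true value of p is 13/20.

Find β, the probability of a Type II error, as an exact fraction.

Under the alternative p = 13/20, Y ~ Binomial(15, 13/20); β is the probability the test does not reject, P(Y < 14).
Adding the binomial probabilities P(Y=0)+…+P(Y=13) at p = 13/20 gives 16151694793243741949/16384000000000000000.

16151694793243741949/16384000000000000000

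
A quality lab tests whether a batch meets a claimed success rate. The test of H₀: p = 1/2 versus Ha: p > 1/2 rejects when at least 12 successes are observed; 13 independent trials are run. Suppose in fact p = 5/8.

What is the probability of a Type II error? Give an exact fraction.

134753406597/137438953472

β = P(fail to reject H₀ | Ha true) = P(X ≤ 11 | p = 5/8), X ~ Binomial(13, 5/8).
Adding the binomial probabilities P(X=0)+…+P(X=11) at p = 5/8 gives 134753406597/137438953472.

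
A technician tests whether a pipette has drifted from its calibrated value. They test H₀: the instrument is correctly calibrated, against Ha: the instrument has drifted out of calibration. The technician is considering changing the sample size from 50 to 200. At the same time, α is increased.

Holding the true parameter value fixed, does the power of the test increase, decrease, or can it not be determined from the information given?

More data shrinks sampling variability; the test statistic under Ha concentrates further from the null value, making rejection more likely. Relaxing α lowers the evidence threshold; under Ha, outcomes that previously fell short now trigger rejection. Both changes push β in the same direction.
Since power = 1 − β and β decreases, power increases.

It increases.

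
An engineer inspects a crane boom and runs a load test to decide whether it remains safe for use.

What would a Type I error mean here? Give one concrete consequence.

With the conventional null hypothesis that the structure meets the required load capacity (safe):
A Type I error is rejecting H₀ when H₀ is true.
Here that means closing the structure for repairs when actually the structure meets the required load capacity (safe).

A Type I error would mean concluding that the structure is structurally deficient when in fact the structure meets the required load capacity (safe). Consequence: a sound structure is closed unnecessarily, at significant cost and disruption.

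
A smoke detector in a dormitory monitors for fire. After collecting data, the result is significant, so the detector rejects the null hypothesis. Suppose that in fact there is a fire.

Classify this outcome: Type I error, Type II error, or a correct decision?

No error — this is a correct decision.

The conventional null hypothesis here is that there is no fire.
The test rejected a false H₀ — the decision matches the true state.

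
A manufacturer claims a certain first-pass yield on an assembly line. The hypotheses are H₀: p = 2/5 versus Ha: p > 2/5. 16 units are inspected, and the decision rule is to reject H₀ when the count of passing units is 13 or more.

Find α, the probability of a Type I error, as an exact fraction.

α = P(reject H₀ | H₀ true) = P(S ≥ 13 | p = 2/5), with S ~ Binomial(16, 2/5).
Summing C(16,j)(2/5)^j(3/5)^{16−j} for j = 13,…,16 gives 28639232/30517578125.

28639232/30517578125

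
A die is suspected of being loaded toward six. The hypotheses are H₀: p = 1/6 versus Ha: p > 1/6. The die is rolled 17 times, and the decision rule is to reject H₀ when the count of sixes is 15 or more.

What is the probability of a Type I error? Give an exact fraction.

581/2821109907456

Under H₀, X ~ Binomial(17, 1/6), and α = P(X ≥ 15).
P(X ≥ 15) = Σ_{j=15}^{17} C(17,j)·(1/6)^j·(5/6)^{17-j} = 581/2821109907456.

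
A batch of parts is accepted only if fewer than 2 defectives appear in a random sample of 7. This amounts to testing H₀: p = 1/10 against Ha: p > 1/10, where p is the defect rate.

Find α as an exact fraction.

93559/625000

α = P(reject H₀ | H₀ true) = P(S ≥ 2 | p = 1/10), S ~ Binomial(7, 1/10).
Via the complement, α = 1 − Σ_{j=0}^{1} C(7,j)(1/10)^j(9/10)^{7-j} = 93559/625000.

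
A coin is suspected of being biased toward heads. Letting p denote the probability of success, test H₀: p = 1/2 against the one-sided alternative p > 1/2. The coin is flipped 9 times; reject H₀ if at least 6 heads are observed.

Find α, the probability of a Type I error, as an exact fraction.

The Type I error probability is α = P(S ≥ 6) computed under H₀, where S ~ Binomial(9, 1/2).
Summing the upper tail: (84 + 36 + 9 + 1) / 2^9 = 130/512 = 65/256.

65/256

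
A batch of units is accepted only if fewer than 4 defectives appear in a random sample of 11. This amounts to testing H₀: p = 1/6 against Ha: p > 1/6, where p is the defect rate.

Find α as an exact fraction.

The significance level is the probability, assuming p = 1/6, of seeing 4 or more defectives in 11 draws.
Via the complement, α = 1 − Σ_{j=0}^{3} C(11,j)(1/6)^j(5/6)^{11-j} = 1444669/15116544.

1444669/15116544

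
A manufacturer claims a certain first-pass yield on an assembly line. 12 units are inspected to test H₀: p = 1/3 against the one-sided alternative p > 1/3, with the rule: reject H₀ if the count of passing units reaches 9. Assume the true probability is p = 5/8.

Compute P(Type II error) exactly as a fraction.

Under the alternative p = 5/8, S ~ Binomial(12, 5/8); β is the probability the test does not reject, P(S < 9).
Equivalently, β = 1 − P(S ≥ 9) = 49315179861/68719476736.

49315179861/68719476736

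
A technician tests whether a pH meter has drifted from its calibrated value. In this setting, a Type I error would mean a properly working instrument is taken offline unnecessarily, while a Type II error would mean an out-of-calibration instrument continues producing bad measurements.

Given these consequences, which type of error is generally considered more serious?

Type II error

The Type II consequence (an out-of-calibration instrument continues producing bad measurements) is more severe than the Type I consequence (a properly working instrument is taken offline unnecessarily).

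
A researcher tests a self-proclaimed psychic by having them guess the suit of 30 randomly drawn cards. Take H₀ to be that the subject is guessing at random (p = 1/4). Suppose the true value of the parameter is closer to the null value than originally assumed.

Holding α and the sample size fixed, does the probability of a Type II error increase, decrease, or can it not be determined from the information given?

It increases.

A smaller true effect puts the Ha sampling distribution closer to H₀, so more of it falls in the non-rejection region.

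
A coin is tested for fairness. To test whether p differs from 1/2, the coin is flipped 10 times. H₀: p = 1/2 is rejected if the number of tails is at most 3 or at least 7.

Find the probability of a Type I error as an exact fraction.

Under H₀, X ~ Binomial(10, 1/2); α is the probability of landing in either tail, P(X ≤ 3) + P(X ≥ 7).
Each tail has probability (1 + 10 + 45 + 120)/1024; doubling gives α = 352/1024 = 11/32.

11/32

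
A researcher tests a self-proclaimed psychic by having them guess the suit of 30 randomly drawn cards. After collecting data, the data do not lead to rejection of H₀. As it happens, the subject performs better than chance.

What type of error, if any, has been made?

The conventional null hypothesis here is that the subject is guessing at random (p = 1/4).
H₀ was not rejected, but H₀ is actually false.
Failing to reject a false null hypothesis is a Type II error (false negative).

Type II error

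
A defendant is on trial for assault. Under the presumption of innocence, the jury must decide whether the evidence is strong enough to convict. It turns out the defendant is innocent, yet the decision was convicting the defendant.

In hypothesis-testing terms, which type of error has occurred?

The null hypothesis here is that the defendant is innocent.
'Convicting the defendant' corresponds to rejecting H₀.
H₀ was rejected but H₀ is true — a Type I error (false positive).

Type I error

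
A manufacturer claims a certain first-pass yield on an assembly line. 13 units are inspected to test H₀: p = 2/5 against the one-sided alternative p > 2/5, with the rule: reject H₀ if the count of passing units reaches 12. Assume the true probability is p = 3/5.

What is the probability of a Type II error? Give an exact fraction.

1205291336/1220703125

β = P(fail to reject H₀ | Ha true) = P(S ≤ 11 | p = 3/5), S ~ Binomial(13, 3/5).
Summing C(13,j)·(3/5)^j·(2/5)^{13-j} for j = 0..11 gives 1205291336/1220703125.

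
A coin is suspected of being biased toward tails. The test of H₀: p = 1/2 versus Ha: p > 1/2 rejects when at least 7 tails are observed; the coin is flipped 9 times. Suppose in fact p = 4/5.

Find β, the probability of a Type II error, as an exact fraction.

Under the alternative p = 4/5, Y ~ Binomial(9, 4/5); β is the probability the test does not reject, P(Y < 7).
Equivalently, β = 1 − P(Y ≥ 7) = 511333/1953125.

511333/1953125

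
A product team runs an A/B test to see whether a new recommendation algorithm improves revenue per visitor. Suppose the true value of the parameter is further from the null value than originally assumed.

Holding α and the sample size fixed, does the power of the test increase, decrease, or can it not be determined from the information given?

It increases.

A larger true effect moves the Ha sampling distribution further from the H₀ critical value, making rejection more likely when Ha is true.
Since power = 1 − β and β decreases, power increases.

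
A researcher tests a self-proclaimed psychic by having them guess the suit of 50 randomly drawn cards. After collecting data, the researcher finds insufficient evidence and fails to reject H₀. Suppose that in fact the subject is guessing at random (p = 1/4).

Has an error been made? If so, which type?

No error (correct decision).

The conventional null hypothesis here is that the subject is guessing at random (p = 1/4).
The test retained a true H₀ — the decision matches the true state.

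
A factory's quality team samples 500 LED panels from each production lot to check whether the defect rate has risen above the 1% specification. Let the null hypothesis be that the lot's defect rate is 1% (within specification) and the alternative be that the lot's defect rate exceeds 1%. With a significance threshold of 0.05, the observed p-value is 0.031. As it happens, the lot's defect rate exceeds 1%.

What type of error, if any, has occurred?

No error (correct decision).

Since p = 0.031 < α = 0.05, H₀ is rejected.
H₀ is false (actually the lot's defect rate exceeds 1%).
The decision matches the true state — no error.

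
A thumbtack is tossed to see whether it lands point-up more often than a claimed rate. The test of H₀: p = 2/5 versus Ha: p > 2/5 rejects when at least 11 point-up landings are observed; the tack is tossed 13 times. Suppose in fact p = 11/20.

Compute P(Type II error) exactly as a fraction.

39857841016429707/40960000000000000

Under the alternative p = 11/20, S ~ Binomial(13, 11/20); β is the probability the test does not reject, P(S < 11).
Adding the binomial probabilities P(S=0)+…+P(S=10) at p = 11/20 gives 39857841016429707/40960000000000000.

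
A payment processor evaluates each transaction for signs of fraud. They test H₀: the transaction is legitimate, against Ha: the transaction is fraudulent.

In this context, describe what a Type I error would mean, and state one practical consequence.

A Type I error is rejecting H₀ when H₀ is true.
Here that means blocking the transaction and freezing the card when actually the transaction is legitimate.

A Type I error would mean concluding that the transaction is fraudulent when in fact the transaction is legitimate. Consequence: a legitimate purchase is declined and the customer's card is frozen.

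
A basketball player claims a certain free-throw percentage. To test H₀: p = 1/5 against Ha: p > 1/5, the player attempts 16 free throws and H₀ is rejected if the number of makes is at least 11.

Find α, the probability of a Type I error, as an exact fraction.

α = P(reject H₀ | H₀ true) = P(K ≥ 11 | p = 1/5), with K ~ Binomial(16, 1/5).
Adding the binomial terms for j = 11 through 16 with p = 1/5 yields 4976577/152587890625.

4976577/152587890625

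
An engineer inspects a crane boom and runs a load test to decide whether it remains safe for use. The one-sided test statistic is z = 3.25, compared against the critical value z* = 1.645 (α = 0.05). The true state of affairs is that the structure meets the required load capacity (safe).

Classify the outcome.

The conventional null hypothesis is that the structure meets the required load capacity (safe).
Since z = 3.25 > z* = 1.645, H₀ is rejected.
H₀ is true (actually the structure meets the required load capacity (safe)).
Rejecting a true H₀ is a Type I error.

Type I error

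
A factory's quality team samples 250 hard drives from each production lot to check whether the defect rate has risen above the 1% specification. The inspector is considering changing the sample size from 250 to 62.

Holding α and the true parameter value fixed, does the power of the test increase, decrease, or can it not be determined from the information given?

Reducing n widens both sampling distributions, so the test has less ability to distinguish Ha from H₀.
Since power = 1 − β and β increases, power decreases.

It decreases.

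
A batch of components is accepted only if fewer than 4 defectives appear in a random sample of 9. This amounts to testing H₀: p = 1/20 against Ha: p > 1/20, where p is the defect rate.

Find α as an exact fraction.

82249561/128000000000

Under H₀, S ~ Binomial(9, 1/20); the Type I error rate is P(S ≥ 4).
Via the complement, α = 1 − Σ_{j=0}^{3} C(9,j)(1/20)^j(19/20)^{9-j} = 82249561/128000000000.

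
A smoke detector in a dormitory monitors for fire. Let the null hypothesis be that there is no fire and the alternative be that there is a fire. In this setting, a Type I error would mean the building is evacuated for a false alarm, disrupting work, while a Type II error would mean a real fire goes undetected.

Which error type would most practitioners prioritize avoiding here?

Type II error

The Type II consequence (a real fire goes undetected) is more severe than the Type I consequence (the building is evacuated for a false alarm, disrupting work).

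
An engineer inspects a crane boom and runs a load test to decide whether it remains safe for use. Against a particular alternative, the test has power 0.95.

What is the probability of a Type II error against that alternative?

Power = 1 − β, so β = 1 − 0.95 = 0.05.

0.05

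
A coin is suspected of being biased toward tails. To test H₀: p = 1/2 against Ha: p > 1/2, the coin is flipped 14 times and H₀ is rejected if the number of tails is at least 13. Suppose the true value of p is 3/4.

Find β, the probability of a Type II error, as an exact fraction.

241331965/268435456

β = P(fail to reject H₀ | Ha true) = P(Y ≤ 12 | p = 3/4), Y ~ Binomial(14, 3/4).
Adding the binomial probabilities P(Y=0)+…+P(Y=12) at p = 3/4 gives 241331965/268435456.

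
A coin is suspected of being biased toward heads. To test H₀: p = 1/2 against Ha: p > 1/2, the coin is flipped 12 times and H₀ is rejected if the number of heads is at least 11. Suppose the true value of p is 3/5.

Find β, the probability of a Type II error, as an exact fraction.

β = P(fail to reject H₀ | Ha true) = P(X ≤ 10 | p = 3/5), X ~ Binomial(12, 3/5).
Equivalently, β = 1 − P(X ≥ 11) = 239357656/244140625.

239357656/244140625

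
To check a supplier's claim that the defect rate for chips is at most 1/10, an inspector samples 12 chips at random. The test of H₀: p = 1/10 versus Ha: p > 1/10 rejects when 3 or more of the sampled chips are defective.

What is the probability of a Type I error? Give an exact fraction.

22173995549/200000000000

Under H₀, Y ~ Binomial(12, 1/10); the Type I error rate is P(Y ≥ 3).
Computing the lower-tail complement: 1 − 177826004451/200000000000 = 22173995549/200000000000.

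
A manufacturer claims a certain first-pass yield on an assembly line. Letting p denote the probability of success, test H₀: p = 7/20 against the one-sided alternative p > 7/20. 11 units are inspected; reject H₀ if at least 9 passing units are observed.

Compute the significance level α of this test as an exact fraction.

83491612883/40960000000000

α = P(reject H₀ | H₀ true) = P(Y ≥ 9 | p = 7/20), with Y ~ Binomial(11, 7/20).
Summing C(11,j)(7/20)^j(13/20)^{11−j} for j = 9,…,11 gives 83491612883/40960000000000.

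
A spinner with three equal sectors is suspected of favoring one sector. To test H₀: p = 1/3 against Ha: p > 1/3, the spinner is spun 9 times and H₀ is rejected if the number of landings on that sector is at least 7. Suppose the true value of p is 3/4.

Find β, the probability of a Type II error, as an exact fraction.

13085/32768

Under the alternative p = 3/4, S ~ Binomial(9, 3/4); β is the probability the test does not reject, P(S < 7).
Adding the binomial probabilities P(S=0)+…+P(S=6) at p = 3/4 gives 13085/32768.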